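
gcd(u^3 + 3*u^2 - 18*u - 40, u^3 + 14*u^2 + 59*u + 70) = u^2 + 7*u + 10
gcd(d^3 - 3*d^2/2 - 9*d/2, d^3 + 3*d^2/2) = d^2 + 3*d/2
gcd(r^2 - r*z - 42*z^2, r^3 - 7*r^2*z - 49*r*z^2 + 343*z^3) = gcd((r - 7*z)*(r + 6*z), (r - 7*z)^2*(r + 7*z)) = -r + 7*z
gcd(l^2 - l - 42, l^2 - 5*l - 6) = 1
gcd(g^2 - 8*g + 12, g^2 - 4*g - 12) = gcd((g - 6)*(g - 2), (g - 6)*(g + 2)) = g - 6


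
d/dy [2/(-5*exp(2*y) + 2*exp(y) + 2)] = (20*exp(y) - 4)*exp(y)/(-5*exp(2*y) + 2*exp(y) + 2)^2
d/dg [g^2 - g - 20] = 2*g - 1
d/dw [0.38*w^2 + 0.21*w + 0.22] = 0.76*w + 0.21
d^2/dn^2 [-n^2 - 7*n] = -2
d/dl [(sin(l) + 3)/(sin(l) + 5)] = 2*cos(l)/(sin(l) + 5)^2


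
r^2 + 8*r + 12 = (r + 2)*(r + 6)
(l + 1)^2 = l^2 + 2*l + 1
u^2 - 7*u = u*(u - 7)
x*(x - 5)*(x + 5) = x^3 - 25*x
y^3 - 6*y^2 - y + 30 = (y - 5)*(y - 3)*(y + 2)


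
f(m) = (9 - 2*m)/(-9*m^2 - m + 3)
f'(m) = (9 - 2*m)*(18*m + 1)/(-9*m^2 - m + 3)^2 - 2/(-9*m^2 - m + 3)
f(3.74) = -0.01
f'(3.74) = 0.02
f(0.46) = 12.71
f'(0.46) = 182.46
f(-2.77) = -0.23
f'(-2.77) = -0.15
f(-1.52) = -0.74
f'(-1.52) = -1.08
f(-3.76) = -0.14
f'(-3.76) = -0.06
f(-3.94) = -0.13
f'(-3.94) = -0.05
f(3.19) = -0.03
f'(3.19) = 0.04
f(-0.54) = 11.01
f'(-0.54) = -107.03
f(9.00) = 0.01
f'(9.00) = 0.00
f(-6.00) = -0.07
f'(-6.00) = -0.02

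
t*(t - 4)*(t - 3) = t^3 - 7*t^2 + 12*t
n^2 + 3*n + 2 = (n + 1)*(n + 2)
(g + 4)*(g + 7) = g^2 + 11*g + 28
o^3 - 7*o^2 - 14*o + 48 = (o - 8)*(o - 2)*(o + 3)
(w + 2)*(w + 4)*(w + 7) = w^3 + 13*w^2 + 50*w + 56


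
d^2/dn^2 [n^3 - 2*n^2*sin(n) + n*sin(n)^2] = 2*n^2*sin(n) - 8*n*cos(n) + 2*n*cos(2*n) + 6*n - 4*sin(n) + 2*sin(2*n)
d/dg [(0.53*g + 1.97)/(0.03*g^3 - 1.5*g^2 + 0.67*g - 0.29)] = (-0.0318*g^3 + 0.6177*g^2 + 5.91*g - 1.4736)/(0.0009*g^6 - 0.09*g^5 + 2.2902*g^4 - 2.0274*g^3 + 1.3189*g^2 - 0.3886*g + 0.0841)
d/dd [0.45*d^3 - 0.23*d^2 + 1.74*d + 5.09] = 1.35*d^2 - 0.46*d + 1.74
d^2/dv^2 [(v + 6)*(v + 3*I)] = 2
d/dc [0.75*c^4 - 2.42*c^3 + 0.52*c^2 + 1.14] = c*(3.0*c^2 - 7.26*c + 1.04)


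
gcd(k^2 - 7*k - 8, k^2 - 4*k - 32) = k - 8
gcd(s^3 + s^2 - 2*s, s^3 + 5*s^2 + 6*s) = s^2 + 2*s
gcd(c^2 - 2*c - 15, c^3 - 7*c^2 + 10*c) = c - 5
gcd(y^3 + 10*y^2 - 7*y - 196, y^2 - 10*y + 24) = y - 4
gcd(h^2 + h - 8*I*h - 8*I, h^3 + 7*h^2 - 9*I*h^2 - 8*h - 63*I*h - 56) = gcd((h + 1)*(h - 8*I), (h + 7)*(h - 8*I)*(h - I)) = h - 8*I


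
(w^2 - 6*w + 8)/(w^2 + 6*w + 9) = (w^2 - 6*w + 8)/(w^2 + 6*w + 9)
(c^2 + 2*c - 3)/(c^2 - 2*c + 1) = (c + 3)/(c - 1)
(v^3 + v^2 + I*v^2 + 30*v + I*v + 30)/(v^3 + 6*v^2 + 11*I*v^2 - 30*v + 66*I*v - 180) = (v^2 + v*(1 - 5*I) - 5*I)/(v^2 + v*(6 + 5*I) + 30*I)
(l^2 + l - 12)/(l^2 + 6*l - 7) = (l^2 + l - 12)/(l^2 + 6*l - 7)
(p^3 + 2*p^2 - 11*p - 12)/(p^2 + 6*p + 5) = (p^2 + p - 12)/(p + 5)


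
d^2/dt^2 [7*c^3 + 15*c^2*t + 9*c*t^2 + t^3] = 18*c + 6*t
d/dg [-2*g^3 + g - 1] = 1 - 6*g^2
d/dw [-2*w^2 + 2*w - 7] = 2 - 4*w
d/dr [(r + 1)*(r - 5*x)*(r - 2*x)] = 3*r^2 - 14*r*x + 2*r + 10*x^2 - 7*x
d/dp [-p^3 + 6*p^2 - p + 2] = -3*p^2 + 12*p - 1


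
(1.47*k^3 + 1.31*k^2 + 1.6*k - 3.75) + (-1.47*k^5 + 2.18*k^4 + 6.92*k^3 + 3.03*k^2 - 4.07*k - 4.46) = -1.47*k^5 + 2.18*k^4 + 8.39*k^3 + 4.34*k^2 - 2.47*k - 8.21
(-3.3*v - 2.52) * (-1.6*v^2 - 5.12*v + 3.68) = 5.28*v^3 + 20.928*v^2 + 0.7584*v - 9.2736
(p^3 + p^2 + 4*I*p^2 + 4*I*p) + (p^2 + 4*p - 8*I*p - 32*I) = p^3 + 2*p^2 + 4*I*p^2 + 4*p - 4*I*p - 32*I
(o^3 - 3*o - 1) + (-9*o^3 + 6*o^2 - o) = -8*o^3 + 6*o^2 - 4*o - 1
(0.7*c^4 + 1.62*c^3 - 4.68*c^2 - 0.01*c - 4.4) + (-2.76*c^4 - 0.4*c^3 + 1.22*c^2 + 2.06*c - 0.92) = -2.06*c^4 + 1.22*c^3 - 3.46*c^2 + 2.05*c - 5.32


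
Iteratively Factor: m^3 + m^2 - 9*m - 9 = (m + 3)*(m^2 - 2*m - 3) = (m - 3)*(m + 3)*(m + 1)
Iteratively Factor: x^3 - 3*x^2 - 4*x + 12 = (x - 2)*(x^2 - x - 6) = (x - 3)*(x - 2)*(x + 2)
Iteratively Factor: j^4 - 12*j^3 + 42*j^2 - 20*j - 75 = (j + 1)*(j^3 - 13*j^2 + 55*j - 75) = (j - 5)*(j + 1)*(j^2 - 8*j + 15) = (j - 5)^2*(j + 1)*(j - 3)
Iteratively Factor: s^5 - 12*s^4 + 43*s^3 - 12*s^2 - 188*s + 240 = (s - 5)*(s^4 - 7*s^3 + 8*s^2 + 28*s - 48) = (s - 5)*(s - 3)*(s^3 - 4*s^2 - 4*s + 16) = (s - 5)*(s - 4)*(s - 3)*(s^2 - 4) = (s - 5)*(s - 4)*(s - 3)*(s - 2)*(s + 2)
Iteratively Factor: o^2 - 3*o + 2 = (o - 2)*(o - 1)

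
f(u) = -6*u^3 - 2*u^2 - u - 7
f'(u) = -18*u^2 - 4*u - 1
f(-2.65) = 93.26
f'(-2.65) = -116.80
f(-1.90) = 28.83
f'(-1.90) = -58.38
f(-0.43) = -6.46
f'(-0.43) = -2.61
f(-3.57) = 244.08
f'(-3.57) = -216.13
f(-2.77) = 107.95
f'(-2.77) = -128.03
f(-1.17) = 1.04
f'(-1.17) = -20.96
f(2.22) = -84.72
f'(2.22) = -98.59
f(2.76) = -151.14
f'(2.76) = -149.16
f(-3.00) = 140.00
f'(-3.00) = -151.00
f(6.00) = -1381.00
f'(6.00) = -673.00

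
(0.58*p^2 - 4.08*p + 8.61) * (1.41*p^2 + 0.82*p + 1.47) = 0.8178*p^4 - 5.2772*p^3 + 9.6471*p^2 + 1.0626*p + 12.6567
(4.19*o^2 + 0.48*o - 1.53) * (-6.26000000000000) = -26.2294*o^2 - 3.0048*o + 9.5778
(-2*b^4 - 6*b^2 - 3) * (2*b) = -4*b^5 - 12*b^3 - 6*b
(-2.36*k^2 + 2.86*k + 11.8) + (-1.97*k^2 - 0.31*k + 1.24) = -4.33*k^2 + 2.55*k + 13.04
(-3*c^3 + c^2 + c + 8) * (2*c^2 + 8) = -6*c^5 + 2*c^4 - 22*c^3 + 24*c^2 + 8*c + 64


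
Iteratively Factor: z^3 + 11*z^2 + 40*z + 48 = (z + 4)*(z^2 + 7*z + 12) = (z + 3)*(z + 4)*(z + 4)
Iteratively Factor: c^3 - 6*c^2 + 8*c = (c - 4)*(c^2 - 2*c) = (c - 4)*(c - 2)*(c)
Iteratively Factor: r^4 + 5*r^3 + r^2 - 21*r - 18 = (r + 3)*(r^3 + 2*r^2 - 5*r - 6) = (r + 1)*(r + 3)*(r^2 + r - 6) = (r + 1)*(r + 3)^2*(r - 2)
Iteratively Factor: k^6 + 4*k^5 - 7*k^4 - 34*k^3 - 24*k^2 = (k)*(k^5 + 4*k^4 - 7*k^3 - 34*k^2 - 24*k) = k*(k + 2)*(k^4 + 2*k^3 - 11*k^2 - 12*k) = k^2*(k + 2)*(k^3 + 2*k^2 - 11*k - 12) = k^2*(k + 1)*(k + 2)*(k^2 + k - 12) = k^2*(k - 3)*(k + 1)*(k + 2)*(k + 4)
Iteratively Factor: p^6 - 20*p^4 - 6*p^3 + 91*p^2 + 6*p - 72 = (p + 3)*(p^5 - 3*p^4 - 11*p^3 + 27*p^2 + 10*p - 24) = (p - 2)*(p + 3)*(p^4 - p^3 - 13*p^2 + p + 12) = (p - 2)*(p + 3)^2*(p^3 - 4*p^2 - p + 4) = (p - 2)*(p - 1)*(p + 3)^2*(p^2 - 3*p - 4) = (p - 4)*(p - 2)*(p - 1)*(p + 3)^2*(p + 1)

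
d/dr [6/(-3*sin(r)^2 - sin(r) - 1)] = 6*(6*sin(r) + 1)*cos(r)/(3*sin(r)^2 + sin(r) + 1)^2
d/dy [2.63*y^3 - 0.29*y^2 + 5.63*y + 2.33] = 7.89*y^2 - 0.58*y + 5.63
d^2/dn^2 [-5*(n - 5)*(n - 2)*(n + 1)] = 60 - 30*n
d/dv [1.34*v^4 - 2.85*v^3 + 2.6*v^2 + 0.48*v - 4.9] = 5.36*v^3 - 8.55*v^2 + 5.2*v + 0.48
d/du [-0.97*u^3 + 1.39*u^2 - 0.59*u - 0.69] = -2.91*u^2 + 2.78*u - 0.59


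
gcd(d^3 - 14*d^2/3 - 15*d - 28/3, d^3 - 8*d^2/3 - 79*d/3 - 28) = d^2 - 17*d/3 - 28/3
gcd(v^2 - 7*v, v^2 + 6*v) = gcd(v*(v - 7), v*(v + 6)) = v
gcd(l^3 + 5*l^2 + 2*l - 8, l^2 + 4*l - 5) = l - 1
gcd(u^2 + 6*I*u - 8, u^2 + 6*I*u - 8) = u^2 + 6*I*u - 8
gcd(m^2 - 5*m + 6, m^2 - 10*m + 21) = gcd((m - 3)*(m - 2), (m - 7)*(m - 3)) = m - 3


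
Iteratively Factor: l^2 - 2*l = (l - 2)*(l)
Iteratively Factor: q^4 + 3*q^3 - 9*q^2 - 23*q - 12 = (q - 3)*(q^3 + 6*q^2 + 9*q + 4) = (q - 3)*(q + 1)*(q^2 + 5*q + 4) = (q - 3)*(q + 1)*(q + 4)*(q + 1)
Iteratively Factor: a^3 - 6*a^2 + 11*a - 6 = (a - 3)*(a^2 - 3*a + 2) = (a - 3)*(a - 2)*(a - 1)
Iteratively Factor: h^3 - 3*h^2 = (h)*(h^2 - 3*h) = h^2*(h - 3)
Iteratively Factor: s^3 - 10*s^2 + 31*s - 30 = (s - 5)*(s^2 - 5*s + 6) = (s - 5)*(s - 2)*(s - 3)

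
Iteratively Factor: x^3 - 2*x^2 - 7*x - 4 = (x - 4)*(x^2 + 2*x + 1) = (x - 4)*(x + 1)*(x + 1)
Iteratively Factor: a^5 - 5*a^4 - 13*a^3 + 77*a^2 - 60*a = (a - 3)*(a^4 - 2*a^3 - 19*a^2 + 20*a) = (a - 3)*(a - 1)*(a^3 - a^2 - 20*a) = a*(a - 3)*(a - 1)*(a^2 - a - 20) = a*(a - 5)*(a - 3)*(a - 1)*(a + 4)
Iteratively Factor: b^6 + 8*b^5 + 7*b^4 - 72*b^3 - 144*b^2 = (b + 4)*(b^5 + 4*b^4 - 9*b^3 - 36*b^2) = b*(b + 4)*(b^4 + 4*b^3 - 9*b^2 - 36*b) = b^2*(b + 4)*(b^3 + 4*b^2 - 9*b - 36) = b^2*(b + 3)*(b + 4)*(b^2 + b - 12) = b^2*(b + 3)*(b + 4)^2*(b - 3)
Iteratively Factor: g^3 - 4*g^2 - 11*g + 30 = (g - 5)*(g^2 + g - 6) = (g - 5)*(g - 2)*(g + 3)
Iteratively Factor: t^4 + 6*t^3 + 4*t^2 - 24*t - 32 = (t - 2)*(t^3 + 8*t^2 + 20*t + 16) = (t - 2)*(t + 2)*(t^2 + 6*t + 8) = (t - 2)*(t + 2)^2*(t + 4)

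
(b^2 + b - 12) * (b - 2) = b^3 - b^2 - 14*b + 24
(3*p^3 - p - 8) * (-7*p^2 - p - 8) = -21*p^5 - 3*p^4 - 17*p^3 + 57*p^2 + 16*p + 64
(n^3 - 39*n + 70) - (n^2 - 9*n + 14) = n^3 - n^2 - 30*n + 56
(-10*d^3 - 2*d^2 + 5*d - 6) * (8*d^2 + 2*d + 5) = -80*d^5 - 36*d^4 - 14*d^3 - 48*d^2 + 13*d - 30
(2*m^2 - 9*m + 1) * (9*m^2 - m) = 18*m^4 - 83*m^3 + 18*m^2 - m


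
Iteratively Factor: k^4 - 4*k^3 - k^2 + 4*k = (k + 1)*(k^3 - 5*k^2 + 4*k) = k*(k + 1)*(k^2 - 5*k + 4) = k*(k - 4)*(k + 1)*(k - 1)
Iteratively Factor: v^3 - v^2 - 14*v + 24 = (v - 2)*(v^2 + v - 12) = (v - 3)*(v - 2)*(v + 4)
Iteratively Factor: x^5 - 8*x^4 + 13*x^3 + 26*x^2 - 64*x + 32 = (x - 1)*(x^4 - 7*x^3 + 6*x^2 + 32*x - 32) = (x - 1)^2*(x^3 - 6*x^2 + 32) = (x - 4)*(x - 1)^2*(x^2 - 2*x - 8) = (x - 4)*(x - 1)^2*(x + 2)*(x - 4)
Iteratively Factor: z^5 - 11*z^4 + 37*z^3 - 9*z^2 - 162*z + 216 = (z - 3)*(z^4 - 8*z^3 + 13*z^2 + 30*z - 72) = (z - 3)*(z + 2)*(z^3 - 10*z^2 + 33*z - 36) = (z - 3)^2*(z + 2)*(z^2 - 7*z + 12) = (z - 3)^3*(z + 2)*(z - 4)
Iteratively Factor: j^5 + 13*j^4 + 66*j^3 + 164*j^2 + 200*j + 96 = (j + 4)*(j^4 + 9*j^3 + 30*j^2 + 44*j + 24) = (j + 2)*(j + 4)*(j^3 + 7*j^2 + 16*j + 12) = (j + 2)^2*(j + 4)*(j^2 + 5*j + 6) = (j + 2)^3*(j + 4)*(j + 3)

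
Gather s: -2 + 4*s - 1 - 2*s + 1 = 2*s - 2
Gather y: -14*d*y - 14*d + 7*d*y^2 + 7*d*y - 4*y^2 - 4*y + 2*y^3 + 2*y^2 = -14*d + 2*y^3 + y^2*(7*d - 2) + y*(-7*d - 4)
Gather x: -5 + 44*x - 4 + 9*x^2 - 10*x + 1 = 9*x^2 + 34*x - 8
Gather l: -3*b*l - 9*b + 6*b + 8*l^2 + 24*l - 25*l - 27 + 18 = -3*b + 8*l^2 + l*(-3*b - 1) - 9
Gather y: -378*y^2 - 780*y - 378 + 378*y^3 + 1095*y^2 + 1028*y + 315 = 378*y^3 + 717*y^2 + 248*y - 63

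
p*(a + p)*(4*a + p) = 4*a^2*p + 5*a*p^2 + p^3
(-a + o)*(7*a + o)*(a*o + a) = -7*a^3*o - 7*a^3 + 6*a^2*o^2 + 6*a^2*o + a*o^3 + a*o^2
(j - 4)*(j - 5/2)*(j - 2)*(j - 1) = j^4 - 19*j^3/2 + 63*j^2/2 - 43*j + 20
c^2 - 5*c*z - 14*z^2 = (c - 7*z)*(c + 2*z)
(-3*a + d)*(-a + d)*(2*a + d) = 6*a^3 - 5*a^2*d - 2*a*d^2 + d^3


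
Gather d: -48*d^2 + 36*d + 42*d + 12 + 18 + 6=-48*d^2 + 78*d + 36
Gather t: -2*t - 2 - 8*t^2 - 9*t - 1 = -8*t^2 - 11*t - 3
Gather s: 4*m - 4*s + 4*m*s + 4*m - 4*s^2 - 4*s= 8*m - 4*s^2 + s*(4*m - 8)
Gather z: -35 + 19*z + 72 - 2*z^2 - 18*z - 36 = -2*z^2 + z + 1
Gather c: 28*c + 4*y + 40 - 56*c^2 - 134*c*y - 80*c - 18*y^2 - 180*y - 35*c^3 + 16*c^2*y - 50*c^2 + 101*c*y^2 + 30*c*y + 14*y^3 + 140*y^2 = -35*c^3 + c^2*(16*y - 106) + c*(101*y^2 - 104*y - 52) + 14*y^3 + 122*y^2 - 176*y + 40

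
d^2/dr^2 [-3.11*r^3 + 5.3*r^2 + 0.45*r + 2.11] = 10.6 - 18.66*r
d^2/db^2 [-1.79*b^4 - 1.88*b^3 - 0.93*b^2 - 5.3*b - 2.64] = -21.48*b^2 - 11.28*b - 1.86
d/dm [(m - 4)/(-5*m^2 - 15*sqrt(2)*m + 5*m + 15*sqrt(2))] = (-m^2 - 3*sqrt(2)*m + m + (m - 4)*(2*m - 1 + 3*sqrt(2)) + 3*sqrt(2))/(5*(m^2 - m + 3*sqrt(2)*m - 3*sqrt(2))^2)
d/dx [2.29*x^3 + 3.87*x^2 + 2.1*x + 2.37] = 6.87*x^2 + 7.74*x + 2.1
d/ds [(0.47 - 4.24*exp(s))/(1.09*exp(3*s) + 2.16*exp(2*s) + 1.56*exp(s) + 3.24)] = (9.2432*exp(3*s) + 7.6215*exp(2*s) - 2.0304*exp(s) - 14.4708)*exp(s)/(1.1881*exp(6*s) + 4.7088*exp(5*s) + 8.0664*exp(4*s) + 13.8024*exp(3*s) + 16.4304*exp(2*s) + 10.1088*exp(s) + 10.4976)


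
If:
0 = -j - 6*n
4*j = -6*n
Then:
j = 0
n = 0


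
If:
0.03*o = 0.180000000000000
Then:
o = 6.00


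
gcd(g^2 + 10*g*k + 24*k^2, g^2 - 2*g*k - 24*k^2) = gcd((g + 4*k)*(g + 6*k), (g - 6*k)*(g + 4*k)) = g + 4*k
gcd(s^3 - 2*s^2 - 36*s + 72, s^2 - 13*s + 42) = s - 6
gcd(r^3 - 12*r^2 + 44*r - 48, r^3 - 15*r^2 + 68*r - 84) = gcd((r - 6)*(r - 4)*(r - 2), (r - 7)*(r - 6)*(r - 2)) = r^2 - 8*r + 12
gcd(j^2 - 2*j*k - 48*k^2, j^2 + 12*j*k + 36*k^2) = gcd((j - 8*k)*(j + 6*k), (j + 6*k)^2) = j + 6*k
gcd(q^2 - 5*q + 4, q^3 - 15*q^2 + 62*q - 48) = q - 1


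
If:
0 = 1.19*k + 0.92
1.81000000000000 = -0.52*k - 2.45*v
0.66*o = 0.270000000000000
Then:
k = -0.77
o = 0.41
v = -0.57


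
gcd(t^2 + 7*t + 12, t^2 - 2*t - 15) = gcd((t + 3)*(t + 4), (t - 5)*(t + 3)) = t + 3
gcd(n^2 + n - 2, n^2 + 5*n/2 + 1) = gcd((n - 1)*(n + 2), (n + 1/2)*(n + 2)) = n + 2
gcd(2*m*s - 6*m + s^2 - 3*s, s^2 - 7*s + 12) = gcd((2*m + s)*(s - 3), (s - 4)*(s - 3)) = s - 3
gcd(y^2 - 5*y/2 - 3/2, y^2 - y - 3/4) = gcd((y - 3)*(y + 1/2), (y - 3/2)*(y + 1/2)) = y + 1/2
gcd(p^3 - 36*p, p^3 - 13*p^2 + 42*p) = p^2 - 6*p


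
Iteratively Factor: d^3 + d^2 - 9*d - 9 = (d + 1)*(d^2 - 9) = (d - 3)*(d + 1)*(d + 3)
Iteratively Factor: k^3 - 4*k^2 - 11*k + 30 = (k - 5)*(k^2 + k - 6) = (k - 5)*(k + 3)*(k - 2)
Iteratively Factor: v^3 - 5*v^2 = (v)*(v^2 - 5*v) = v^2*(v - 5)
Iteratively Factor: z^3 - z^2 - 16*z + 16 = (z - 4)*(z^2 + 3*z - 4) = (z - 4)*(z + 4)*(z - 1)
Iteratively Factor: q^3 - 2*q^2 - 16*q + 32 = (q + 4)*(q^2 - 6*q + 8) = (q - 2)*(q + 4)*(q - 4)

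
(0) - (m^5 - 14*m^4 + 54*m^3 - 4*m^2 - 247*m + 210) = -m^5 + 14*m^4 - 54*m^3 + 4*m^2 + 247*m - 210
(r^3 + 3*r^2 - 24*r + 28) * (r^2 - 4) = r^5 + 3*r^4 - 28*r^3 + 16*r^2 + 96*r - 112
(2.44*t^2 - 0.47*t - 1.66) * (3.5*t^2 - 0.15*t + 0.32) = 8.54*t^4 - 2.011*t^3 - 4.9587*t^2 + 0.0986*t - 0.5312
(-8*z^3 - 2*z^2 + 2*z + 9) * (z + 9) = -8*z^4 - 74*z^3 - 16*z^2 + 27*z + 81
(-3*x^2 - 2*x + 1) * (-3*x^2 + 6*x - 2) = 9*x^4 - 12*x^3 - 9*x^2 + 10*x - 2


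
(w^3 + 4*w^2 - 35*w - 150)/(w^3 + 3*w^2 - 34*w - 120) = (w + 5)/(w + 4)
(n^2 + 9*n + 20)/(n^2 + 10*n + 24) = (n + 5)/(n + 6)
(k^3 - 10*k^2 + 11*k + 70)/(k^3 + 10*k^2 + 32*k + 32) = (k^2 - 12*k + 35)/(k^2 + 8*k + 16)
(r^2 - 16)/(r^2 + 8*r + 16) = (r - 4)/(r + 4)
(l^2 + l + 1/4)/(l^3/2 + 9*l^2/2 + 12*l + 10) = (4*l^2 + 4*l + 1)/(2*(l^3 + 9*l^2 + 24*l + 20))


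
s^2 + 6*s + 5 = (s + 1)*(s + 5)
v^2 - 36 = (v - 6)*(v + 6)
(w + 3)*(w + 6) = w^2 + 9*w + 18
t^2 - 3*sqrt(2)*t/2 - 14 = (t - 7*sqrt(2)/2)*(t + 2*sqrt(2))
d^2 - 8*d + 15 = (d - 5)*(d - 3)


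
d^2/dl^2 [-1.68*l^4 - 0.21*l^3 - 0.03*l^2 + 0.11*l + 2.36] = -20.16*l^2 - 1.26*l - 0.06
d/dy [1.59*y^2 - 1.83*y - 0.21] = 3.18*y - 1.83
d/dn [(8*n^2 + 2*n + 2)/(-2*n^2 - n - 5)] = 4*(-n^2 - 18*n - 2)/(4*n^4 + 4*n^3 + 21*n^2 + 10*n + 25)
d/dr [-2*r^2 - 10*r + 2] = -4*r - 10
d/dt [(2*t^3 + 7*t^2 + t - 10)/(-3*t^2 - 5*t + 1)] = (-6*t^4 - 20*t^3 - 26*t^2 - 46*t - 49)/(9*t^4 + 30*t^3 + 19*t^2 - 10*t + 1)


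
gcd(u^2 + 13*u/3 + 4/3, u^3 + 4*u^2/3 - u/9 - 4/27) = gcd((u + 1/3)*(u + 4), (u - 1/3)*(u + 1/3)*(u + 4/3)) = u + 1/3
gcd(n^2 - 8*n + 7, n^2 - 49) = n - 7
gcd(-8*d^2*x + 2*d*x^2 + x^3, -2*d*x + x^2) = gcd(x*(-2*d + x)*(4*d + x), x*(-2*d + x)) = -2*d*x + x^2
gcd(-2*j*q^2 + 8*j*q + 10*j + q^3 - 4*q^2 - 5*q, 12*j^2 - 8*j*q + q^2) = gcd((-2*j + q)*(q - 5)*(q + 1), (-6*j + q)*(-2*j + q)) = -2*j + q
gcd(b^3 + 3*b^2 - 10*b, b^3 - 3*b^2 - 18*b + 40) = b - 2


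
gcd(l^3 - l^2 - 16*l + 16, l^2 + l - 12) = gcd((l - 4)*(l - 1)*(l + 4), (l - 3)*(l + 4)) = l + 4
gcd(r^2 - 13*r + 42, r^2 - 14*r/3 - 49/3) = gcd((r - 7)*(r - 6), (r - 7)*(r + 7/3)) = r - 7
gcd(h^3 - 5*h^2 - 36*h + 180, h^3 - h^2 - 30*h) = h - 6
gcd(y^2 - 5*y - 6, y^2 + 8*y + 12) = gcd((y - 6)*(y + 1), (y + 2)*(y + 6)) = 1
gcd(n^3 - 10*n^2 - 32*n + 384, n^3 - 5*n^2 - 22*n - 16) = n - 8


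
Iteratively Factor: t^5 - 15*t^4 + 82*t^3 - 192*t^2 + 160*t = (t - 2)*(t^4 - 13*t^3 + 56*t^2 - 80*t) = (t - 4)*(t - 2)*(t^3 - 9*t^2 + 20*t) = (t - 4)^2*(t - 2)*(t^2 - 5*t) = (t - 5)*(t - 4)^2*(t - 2)*(t)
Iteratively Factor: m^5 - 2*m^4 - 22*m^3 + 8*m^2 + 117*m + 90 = (m + 3)*(m^4 - 5*m^3 - 7*m^2 + 29*m + 30) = (m - 5)*(m + 3)*(m^3 - 7*m - 6) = (m - 5)*(m + 2)*(m + 3)*(m^2 - 2*m - 3) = (m - 5)*(m - 3)*(m + 2)*(m + 3)*(m + 1)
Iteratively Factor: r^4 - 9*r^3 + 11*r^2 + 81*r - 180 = (r - 5)*(r^3 - 4*r^2 - 9*r + 36) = (r - 5)*(r + 3)*(r^2 - 7*r + 12) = (r - 5)*(r - 3)*(r + 3)*(r - 4)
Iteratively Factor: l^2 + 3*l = (l + 3)*(l)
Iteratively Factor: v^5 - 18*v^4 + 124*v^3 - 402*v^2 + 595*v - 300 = (v - 3)*(v^4 - 15*v^3 + 79*v^2 - 165*v + 100) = (v - 4)*(v - 3)*(v^3 - 11*v^2 + 35*v - 25) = (v - 4)*(v - 3)*(v - 1)*(v^2 - 10*v + 25) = (v - 5)*(v - 4)*(v - 3)*(v - 1)*(v - 5)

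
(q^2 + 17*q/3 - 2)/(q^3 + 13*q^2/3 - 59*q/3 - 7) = (3*q^2 + 17*q - 6)/(3*q^3 + 13*q^2 - 59*q - 21)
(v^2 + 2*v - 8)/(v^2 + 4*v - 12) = (v + 4)/(v + 6)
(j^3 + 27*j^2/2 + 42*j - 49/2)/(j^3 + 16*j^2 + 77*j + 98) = (j - 1/2)/(j + 2)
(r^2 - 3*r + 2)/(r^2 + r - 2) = (r - 2)/(r + 2)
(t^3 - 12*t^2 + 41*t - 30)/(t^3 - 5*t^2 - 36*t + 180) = (t - 1)/(t + 6)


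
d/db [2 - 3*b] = -3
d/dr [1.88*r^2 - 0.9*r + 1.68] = 3.76*r - 0.9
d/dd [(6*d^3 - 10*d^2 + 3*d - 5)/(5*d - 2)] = (60*d^3 - 86*d^2 + 40*d + 19)/(25*d^2 - 20*d + 4)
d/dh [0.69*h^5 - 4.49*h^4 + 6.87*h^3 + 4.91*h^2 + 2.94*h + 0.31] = 3.45*h^4 - 17.96*h^3 + 20.61*h^2 + 9.82*h + 2.94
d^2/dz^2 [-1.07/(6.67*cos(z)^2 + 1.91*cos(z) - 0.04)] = (190.412492*(1 - cos(z)^2)^2 + 40.894437*cos(z)^3 + 100.251617*cos(z)^2 - 81.707126*cos(z) - 198.790378)/(6.67*cos(z)^2 + 1.91*cos(z) - 0.04)^3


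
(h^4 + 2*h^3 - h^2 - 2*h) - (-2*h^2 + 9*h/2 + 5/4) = h^4 + 2*h^3 + h^2 - 13*h/2 - 5/4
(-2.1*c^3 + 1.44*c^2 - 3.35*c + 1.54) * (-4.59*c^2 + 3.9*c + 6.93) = 9.639*c^5 - 14.7996*c^4 + 6.4395*c^3 - 10.1544*c^2 - 17.2095*c + 10.6722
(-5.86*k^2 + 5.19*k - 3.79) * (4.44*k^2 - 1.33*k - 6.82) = -26.0184*k^4 + 30.8374*k^3 + 16.2349*k^2 - 30.3551*k + 25.8478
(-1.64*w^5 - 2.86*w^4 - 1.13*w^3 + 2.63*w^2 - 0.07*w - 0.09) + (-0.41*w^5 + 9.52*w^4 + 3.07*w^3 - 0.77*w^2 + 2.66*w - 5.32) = -2.05*w^5 + 6.66*w^4 + 1.94*w^3 + 1.86*w^2 + 2.59*w - 5.41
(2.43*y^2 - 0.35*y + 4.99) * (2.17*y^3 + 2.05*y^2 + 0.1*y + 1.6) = 5.2731*y^5 + 4.222*y^4 + 10.3538*y^3 + 14.0825*y^2 - 0.0609999999999999*y + 7.984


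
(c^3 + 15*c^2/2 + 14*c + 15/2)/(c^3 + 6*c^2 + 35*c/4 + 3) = 2*(c^2 + 6*c + 5)/(2*c^2 + 9*c + 4)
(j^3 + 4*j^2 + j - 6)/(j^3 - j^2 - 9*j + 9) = (j + 2)/(j - 3)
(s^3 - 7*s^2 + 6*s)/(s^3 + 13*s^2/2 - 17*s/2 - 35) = 2*s*(s^2 - 7*s + 6)/(2*s^3 + 13*s^2 - 17*s - 70)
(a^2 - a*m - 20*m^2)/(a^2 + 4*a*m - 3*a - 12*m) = (a - 5*m)/(a - 3)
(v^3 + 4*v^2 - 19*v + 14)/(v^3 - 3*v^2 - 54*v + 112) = (v - 1)/(v - 8)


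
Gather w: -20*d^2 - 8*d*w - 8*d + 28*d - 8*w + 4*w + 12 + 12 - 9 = -20*d^2 + 20*d + w*(-8*d - 4) + 15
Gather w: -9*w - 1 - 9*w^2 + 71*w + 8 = -9*w^2 + 62*w + 7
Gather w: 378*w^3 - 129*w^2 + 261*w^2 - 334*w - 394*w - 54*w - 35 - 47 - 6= 378*w^3 + 132*w^2 - 782*w - 88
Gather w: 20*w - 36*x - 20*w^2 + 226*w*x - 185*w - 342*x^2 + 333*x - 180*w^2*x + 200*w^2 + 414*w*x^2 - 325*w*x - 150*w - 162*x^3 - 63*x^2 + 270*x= w^2*(180 - 180*x) + w*(414*x^2 - 99*x - 315) - 162*x^3 - 405*x^2 + 567*x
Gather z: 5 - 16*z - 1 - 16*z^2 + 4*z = -16*z^2 - 12*z + 4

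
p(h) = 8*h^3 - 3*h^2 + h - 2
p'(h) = 24*h^2 - 6*h + 1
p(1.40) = 15.47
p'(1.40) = 39.64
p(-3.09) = -269.76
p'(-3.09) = 248.69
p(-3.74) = -466.21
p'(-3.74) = 359.14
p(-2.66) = -176.46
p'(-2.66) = 186.77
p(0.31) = -1.74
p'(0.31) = 1.45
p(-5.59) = -1498.75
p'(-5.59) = 784.49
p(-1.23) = -22.66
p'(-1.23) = 44.69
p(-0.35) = -3.06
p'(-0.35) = 6.04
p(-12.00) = -14270.00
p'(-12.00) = 3529.00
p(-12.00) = -14270.00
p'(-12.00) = 3529.00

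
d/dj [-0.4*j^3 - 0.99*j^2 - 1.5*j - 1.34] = -1.2*j^2 - 1.98*j - 1.5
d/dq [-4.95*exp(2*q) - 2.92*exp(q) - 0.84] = (-9.9*exp(q) - 2.92)*exp(q)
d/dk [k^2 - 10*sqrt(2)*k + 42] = 2*k - 10*sqrt(2)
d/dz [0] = 0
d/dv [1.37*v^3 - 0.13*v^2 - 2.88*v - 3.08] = 4.11*v^2 - 0.26*v - 2.88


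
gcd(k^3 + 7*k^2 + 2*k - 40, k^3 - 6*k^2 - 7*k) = 1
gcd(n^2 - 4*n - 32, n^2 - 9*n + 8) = n - 8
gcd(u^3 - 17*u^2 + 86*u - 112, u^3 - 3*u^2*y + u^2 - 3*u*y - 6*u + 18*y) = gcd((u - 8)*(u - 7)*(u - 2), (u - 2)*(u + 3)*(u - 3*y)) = u - 2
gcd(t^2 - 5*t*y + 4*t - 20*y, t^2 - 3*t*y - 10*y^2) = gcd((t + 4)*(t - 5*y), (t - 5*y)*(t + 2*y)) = -t + 5*y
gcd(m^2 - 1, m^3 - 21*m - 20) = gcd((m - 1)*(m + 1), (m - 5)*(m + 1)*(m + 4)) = m + 1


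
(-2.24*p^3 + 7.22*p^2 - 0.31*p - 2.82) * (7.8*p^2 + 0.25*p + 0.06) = -17.472*p^5 + 55.756*p^4 - 0.7474*p^3 - 21.6403*p^2 - 0.7236*p - 0.1692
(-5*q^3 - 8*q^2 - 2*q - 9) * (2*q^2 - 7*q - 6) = -10*q^5 + 19*q^4 + 82*q^3 + 44*q^2 + 75*q + 54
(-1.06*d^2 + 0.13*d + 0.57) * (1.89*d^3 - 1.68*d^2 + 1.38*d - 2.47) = -2.0034*d^5 + 2.0265*d^4 - 0.6039*d^3 + 1.84*d^2 + 0.4655*d - 1.4079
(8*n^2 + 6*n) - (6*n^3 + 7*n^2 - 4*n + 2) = -6*n^3 + n^2 + 10*n - 2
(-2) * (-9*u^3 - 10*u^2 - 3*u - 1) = 18*u^3 + 20*u^2 + 6*u + 2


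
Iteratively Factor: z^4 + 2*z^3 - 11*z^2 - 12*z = (z + 4)*(z^3 - 2*z^2 - 3*z) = (z - 3)*(z + 4)*(z^2 + z) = z*(z - 3)*(z + 4)*(z + 1)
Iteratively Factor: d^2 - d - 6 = (d - 3)*(d + 2)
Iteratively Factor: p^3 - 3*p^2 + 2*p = (p - 2)*(p^2 - p) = (p - 2)*(p - 1)*(p)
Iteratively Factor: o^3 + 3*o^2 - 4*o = (o + 4)*(o^2 - o) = o*(o + 4)*(o - 1)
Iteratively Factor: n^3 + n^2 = (n + 1)*(n^2) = n*(n + 1)*(n)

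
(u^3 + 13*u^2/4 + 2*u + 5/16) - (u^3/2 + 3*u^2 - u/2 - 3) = u^3/2 + u^2/4 + 5*u/2 + 53/16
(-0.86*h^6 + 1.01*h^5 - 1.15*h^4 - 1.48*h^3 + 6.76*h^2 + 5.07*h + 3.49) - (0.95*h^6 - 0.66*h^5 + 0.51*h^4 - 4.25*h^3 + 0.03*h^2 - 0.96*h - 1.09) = -1.81*h^6 + 1.67*h^5 - 1.66*h^4 + 2.77*h^3 + 6.73*h^2 + 6.03*h + 4.58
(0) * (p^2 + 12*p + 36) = 0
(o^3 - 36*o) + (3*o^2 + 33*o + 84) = o^3 + 3*o^2 - 3*o + 84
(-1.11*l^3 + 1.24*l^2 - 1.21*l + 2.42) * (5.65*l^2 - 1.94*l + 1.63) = -6.2715*l^5 + 9.1594*l^4 - 11.0514*l^3 + 18.0416*l^2 - 6.6671*l + 3.9446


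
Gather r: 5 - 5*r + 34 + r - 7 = 32 - 4*r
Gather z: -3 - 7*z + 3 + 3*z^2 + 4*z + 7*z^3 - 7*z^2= 7*z^3 - 4*z^2 - 3*z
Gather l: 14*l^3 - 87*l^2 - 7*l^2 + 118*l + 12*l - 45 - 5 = 14*l^3 - 94*l^2 + 130*l - 50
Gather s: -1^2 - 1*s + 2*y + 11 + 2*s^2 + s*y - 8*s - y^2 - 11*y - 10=2*s^2 + s*(y - 9) - y^2 - 9*y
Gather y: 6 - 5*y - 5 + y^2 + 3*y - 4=y^2 - 2*y - 3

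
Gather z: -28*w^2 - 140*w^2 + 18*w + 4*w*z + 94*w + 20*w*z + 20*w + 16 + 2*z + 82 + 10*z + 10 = -168*w^2 + 132*w + z*(24*w + 12) + 108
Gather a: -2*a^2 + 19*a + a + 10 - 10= -2*a^2 + 20*a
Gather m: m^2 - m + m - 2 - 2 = m^2 - 4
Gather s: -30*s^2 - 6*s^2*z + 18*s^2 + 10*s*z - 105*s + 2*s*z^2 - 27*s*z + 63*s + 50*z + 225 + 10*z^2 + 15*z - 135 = s^2*(-6*z - 12) + s*(2*z^2 - 17*z - 42) + 10*z^2 + 65*z + 90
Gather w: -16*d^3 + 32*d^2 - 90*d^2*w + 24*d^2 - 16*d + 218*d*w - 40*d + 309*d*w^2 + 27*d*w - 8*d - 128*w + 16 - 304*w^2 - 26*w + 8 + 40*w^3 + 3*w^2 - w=-16*d^3 + 56*d^2 - 64*d + 40*w^3 + w^2*(309*d - 301) + w*(-90*d^2 + 245*d - 155) + 24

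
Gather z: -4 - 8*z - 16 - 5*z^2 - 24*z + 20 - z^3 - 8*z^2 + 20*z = -z^3 - 13*z^2 - 12*z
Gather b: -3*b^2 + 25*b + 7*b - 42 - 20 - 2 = -3*b^2 + 32*b - 64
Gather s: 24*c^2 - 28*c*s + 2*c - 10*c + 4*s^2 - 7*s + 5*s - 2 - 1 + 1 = 24*c^2 - 8*c + 4*s^2 + s*(-28*c - 2) - 2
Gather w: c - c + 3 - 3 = 0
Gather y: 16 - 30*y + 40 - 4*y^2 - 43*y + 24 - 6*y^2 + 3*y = -10*y^2 - 70*y + 80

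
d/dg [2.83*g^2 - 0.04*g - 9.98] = 5.66*g - 0.04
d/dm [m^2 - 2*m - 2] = 2*m - 2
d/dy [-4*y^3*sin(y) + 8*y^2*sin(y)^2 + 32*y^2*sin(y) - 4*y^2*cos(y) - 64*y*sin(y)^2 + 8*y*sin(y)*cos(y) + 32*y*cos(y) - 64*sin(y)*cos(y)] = -4*y^3*cos(y) - 8*y^2*sin(y) + 8*y^2*sin(2*y) + 32*y^2*cos(y) + 32*y*sin(y) - 64*y*sin(2*y) - 8*y*cos(y) + 8*y + 4*sin(2*y) + 32*cos(y) - 32*cos(2*y) - 32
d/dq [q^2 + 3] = 2*q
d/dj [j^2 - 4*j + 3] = 2*j - 4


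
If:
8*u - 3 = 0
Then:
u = 3/8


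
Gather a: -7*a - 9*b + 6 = -7*a - 9*b + 6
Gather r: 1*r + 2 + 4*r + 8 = 5*r + 10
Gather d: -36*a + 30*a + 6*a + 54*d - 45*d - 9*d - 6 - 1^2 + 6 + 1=0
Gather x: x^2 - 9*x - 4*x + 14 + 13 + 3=x^2 - 13*x + 30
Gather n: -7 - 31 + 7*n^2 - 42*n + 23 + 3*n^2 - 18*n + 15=10*n^2 - 60*n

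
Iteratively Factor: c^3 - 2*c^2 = (c - 2)*(c^2) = c*(c - 2)*(c)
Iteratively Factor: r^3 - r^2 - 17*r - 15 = (r + 1)*(r^2 - 2*r - 15) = (r - 5)*(r + 1)*(r + 3)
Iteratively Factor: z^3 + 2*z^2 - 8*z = (z)*(z^2 + 2*z - 8) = z*(z - 2)*(z + 4)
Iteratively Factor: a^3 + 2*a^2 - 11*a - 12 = (a - 3)*(a^2 + 5*a + 4) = (a - 3)*(a + 1)*(a + 4)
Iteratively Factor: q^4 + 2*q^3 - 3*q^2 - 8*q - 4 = (q + 1)*(q^3 + q^2 - 4*q - 4) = (q + 1)^2*(q^2 - 4) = (q + 1)^2*(q + 2)*(q - 2)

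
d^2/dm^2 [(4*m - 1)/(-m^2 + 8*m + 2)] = 2*(4*(m - 4)^2*(4*m - 1) + 3*(4*m - 11)*(-m^2 + 8*m + 2))/(-m^2 + 8*m + 2)^3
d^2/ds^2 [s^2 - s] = 2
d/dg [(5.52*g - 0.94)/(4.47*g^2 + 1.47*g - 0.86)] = (-24.6744*g^2 + 8.4036*g - 3.3654)/(19.9809*g^4 + 13.1418*g^3 - 5.5275*g^2 - 2.5284*g + 0.7396)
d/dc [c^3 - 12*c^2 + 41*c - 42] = 3*c^2 - 24*c + 41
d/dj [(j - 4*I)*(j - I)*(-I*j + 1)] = -3*I*j^2 - 8*j - I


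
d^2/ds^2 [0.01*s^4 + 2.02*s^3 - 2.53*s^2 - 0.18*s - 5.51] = 0.12*s^2 + 12.12*s - 5.06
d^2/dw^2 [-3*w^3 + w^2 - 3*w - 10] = 2 - 18*w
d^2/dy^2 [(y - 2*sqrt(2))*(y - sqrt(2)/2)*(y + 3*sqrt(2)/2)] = 6*y - 2*sqrt(2)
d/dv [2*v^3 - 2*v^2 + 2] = 2*v*(3*v - 2)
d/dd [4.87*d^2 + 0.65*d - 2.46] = 9.74*d + 0.65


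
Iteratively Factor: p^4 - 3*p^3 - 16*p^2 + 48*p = (p - 4)*(p^3 + p^2 - 12*p) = (p - 4)*(p - 3)*(p^2 + 4*p) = p*(p - 4)*(p - 3)*(p + 4)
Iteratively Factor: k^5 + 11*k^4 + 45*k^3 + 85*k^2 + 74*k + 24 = (k + 1)*(k^4 + 10*k^3 + 35*k^2 + 50*k + 24) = (k + 1)*(k + 2)*(k^3 + 8*k^2 + 19*k + 12) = (k + 1)*(k + 2)*(k + 4)*(k^2 + 4*k + 3) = (k + 1)*(k + 2)*(k + 3)*(k + 4)*(k + 1)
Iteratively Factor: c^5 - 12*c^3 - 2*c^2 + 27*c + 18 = (c + 3)*(c^4 - 3*c^3 - 3*c^2 + 7*c + 6) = (c + 1)*(c + 3)*(c^3 - 4*c^2 + c + 6) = (c - 3)*(c + 1)*(c + 3)*(c^2 - c - 2) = (c - 3)*(c + 1)^2*(c + 3)*(c - 2)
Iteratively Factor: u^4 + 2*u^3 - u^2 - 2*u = (u - 1)*(u^3 + 3*u^2 + 2*u) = (u - 1)*(u + 2)*(u^2 + u) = u*(u - 1)*(u + 2)*(u + 1)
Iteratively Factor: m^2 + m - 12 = (m + 4)*(m - 3)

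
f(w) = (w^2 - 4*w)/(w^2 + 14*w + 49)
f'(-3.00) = -1.28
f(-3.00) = 1.31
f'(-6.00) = -136.00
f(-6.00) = 60.00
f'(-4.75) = -9.96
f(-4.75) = 8.21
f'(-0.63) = -0.15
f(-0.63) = 0.07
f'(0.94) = -0.02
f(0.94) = -0.05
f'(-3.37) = -1.85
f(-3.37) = 1.88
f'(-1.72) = -0.40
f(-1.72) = 0.35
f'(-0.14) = -0.09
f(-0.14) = 0.01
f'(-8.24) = 92.48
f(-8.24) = 65.59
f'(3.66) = 0.03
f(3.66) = -0.01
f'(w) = (-2*w - 14)*(w^2 - 4*w)/(w^2 + 14*w + 49)^2 + (2*w - 4)/(w^2 + 14*w + 49)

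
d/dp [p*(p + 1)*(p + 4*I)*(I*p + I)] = 4*I*p^3 + 6*p^2*(-2 + I) + 2*p*(-8 + I) - 4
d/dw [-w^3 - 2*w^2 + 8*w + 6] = -3*w^2 - 4*w + 8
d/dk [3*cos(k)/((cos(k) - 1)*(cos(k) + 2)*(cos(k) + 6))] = 3*(2*cos(k)^3 + 7*cos(k)^2 + 12)*sin(k)/((cos(k) - 1)^2*(cos(k) + 2)^2*(cos(k) + 6)^2)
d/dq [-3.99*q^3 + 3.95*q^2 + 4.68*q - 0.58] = -11.97*q^2 + 7.9*q + 4.68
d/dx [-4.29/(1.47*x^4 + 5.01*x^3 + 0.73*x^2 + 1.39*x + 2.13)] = (25.2252*x^3 + 64.4787*x^2 + 6.2634*x + 5.9631)/(1.47*x^4 + 5.01*x^3 + 0.73*x^2 + 1.39*x + 2.13)^2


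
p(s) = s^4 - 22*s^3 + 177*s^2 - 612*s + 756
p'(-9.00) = -12060.00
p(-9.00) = 43200.00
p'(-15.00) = -34272.00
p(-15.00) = 174636.00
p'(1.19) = -277.46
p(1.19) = 243.30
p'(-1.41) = -1253.57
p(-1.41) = 2036.44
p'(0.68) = -400.54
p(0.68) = 414.98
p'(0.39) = -483.74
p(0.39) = 542.96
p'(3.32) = -17.82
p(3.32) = -8.46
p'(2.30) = -98.27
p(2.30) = 45.04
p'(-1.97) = -1596.10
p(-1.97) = 2831.82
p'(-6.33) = -6511.91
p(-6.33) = 18907.67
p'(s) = 4*s^3 - 66*s^2 + 354*s - 612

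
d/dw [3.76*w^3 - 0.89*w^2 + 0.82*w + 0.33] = 11.28*w^2 - 1.78*w + 0.82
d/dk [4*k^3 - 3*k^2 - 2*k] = 12*k^2 - 6*k - 2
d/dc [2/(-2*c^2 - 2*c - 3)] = 4*(2*c + 1)/(2*c^2 + 2*c + 3)^2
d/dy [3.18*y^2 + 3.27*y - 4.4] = 6.36*y + 3.27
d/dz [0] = 0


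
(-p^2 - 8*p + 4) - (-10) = -p^2 - 8*p + 14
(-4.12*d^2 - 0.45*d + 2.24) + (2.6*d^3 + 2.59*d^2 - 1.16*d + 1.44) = 2.6*d^3 - 1.53*d^2 - 1.61*d + 3.68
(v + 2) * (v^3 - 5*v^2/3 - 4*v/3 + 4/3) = v^4 + v^3/3 - 14*v^2/3 - 4*v/3 + 8/3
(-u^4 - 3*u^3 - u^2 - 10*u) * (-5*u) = 5*u^5 + 15*u^4 + 5*u^3 + 50*u^2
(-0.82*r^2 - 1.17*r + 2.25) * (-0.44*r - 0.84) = 0.3608*r^3 + 1.2036*r^2 - 0.0072000000000001*r - 1.89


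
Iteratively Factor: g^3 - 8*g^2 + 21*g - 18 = (g - 3)*(g^2 - 5*g + 6) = (g - 3)^2*(g - 2)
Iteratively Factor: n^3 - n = (n + 1)*(n^2 - n) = (n - 1)*(n + 1)*(n)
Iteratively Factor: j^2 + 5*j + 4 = (j + 4)*(j + 1)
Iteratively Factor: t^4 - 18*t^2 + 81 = (t + 3)*(t^3 - 3*t^2 - 9*t + 27) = (t - 3)*(t + 3)*(t^2 - 9) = (t - 3)^2*(t + 3)*(t + 3)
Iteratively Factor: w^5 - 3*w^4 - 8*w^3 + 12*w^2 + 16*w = (w)*(w^4 - 3*w^3 - 8*w^2 + 12*w + 16) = w*(w - 4)*(w^3 + w^2 - 4*w - 4) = w*(w - 4)*(w + 2)*(w^2 - w - 2) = w*(w - 4)*(w + 1)*(w + 2)*(w - 2)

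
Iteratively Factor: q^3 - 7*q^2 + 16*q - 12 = (q - 2)*(q^2 - 5*q + 6) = (q - 2)^2*(q - 3)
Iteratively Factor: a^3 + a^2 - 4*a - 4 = (a - 2)*(a^2 + 3*a + 2) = (a - 2)*(a + 1)*(a + 2)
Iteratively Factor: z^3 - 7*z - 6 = (z - 3)*(z^2 + 3*z + 2) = (z - 3)*(z + 2)*(z + 1)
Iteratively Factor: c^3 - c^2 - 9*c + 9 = (c - 1)*(c^2 - 9) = (c - 1)*(c + 3)*(c - 3)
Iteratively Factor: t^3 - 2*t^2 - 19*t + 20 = (t - 5)*(t^2 + 3*t - 4) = (t - 5)*(t + 4)*(t - 1)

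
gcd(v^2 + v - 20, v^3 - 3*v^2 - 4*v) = v - 4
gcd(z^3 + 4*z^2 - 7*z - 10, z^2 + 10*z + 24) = 1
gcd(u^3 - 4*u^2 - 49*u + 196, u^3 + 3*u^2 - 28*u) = u^2 + 3*u - 28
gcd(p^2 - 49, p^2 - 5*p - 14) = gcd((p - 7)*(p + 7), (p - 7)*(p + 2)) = p - 7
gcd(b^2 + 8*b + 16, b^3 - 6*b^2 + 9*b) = 1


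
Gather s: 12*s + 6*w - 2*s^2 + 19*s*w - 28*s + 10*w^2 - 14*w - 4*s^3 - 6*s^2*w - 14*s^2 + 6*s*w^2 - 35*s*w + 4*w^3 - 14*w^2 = -4*s^3 + s^2*(-6*w - 16) + s*(6*w^2 - 16*w - 16) + 4*w^3 - 4*w^2 - 8*w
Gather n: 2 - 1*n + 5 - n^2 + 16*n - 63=-n^2 + 15*n - 56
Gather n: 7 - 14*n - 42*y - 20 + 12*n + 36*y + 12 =-2*n - 6*y - 1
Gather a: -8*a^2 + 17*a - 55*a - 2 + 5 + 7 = -8*a^2 - 38*a + 10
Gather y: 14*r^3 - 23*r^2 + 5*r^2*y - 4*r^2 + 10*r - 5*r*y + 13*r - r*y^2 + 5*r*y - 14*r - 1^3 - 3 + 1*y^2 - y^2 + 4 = 14*r^3 + 5*r^2*y - 27*r^2 - r*y^2 + 9*r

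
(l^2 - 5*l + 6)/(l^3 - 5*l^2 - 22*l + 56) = (l - 3)/(l^2 - 3*l - 28)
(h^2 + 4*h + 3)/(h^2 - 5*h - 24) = (h + 1)/(h - 8)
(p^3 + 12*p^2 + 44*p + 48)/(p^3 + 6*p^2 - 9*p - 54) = (p^2 + 6*p + 8)/(p^2 - 9)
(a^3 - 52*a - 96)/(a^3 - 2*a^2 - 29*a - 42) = (a^2 - 2*a - 48)/(a^2 - 4*a - 21)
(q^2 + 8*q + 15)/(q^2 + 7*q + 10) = (q + 3)/(q + 2)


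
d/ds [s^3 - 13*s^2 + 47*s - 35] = 3*s^2 - 26*s + 47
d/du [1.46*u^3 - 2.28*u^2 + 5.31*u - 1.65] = 4.38*u^2 - 4.56*u + 5.31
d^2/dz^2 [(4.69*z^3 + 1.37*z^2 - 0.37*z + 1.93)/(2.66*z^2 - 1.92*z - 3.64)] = (-4.26325641456066e-14*z^4 + 134.157128*z^3 + 358.189608*z^2 + 292.20744*z + 93.079184)/(18.821096*z^6 - 40.755456*z^5 - 47.84808*z^4 + 104.46336*z^3 + 65.47632*z^2 - 76.317696*z - 48.228544)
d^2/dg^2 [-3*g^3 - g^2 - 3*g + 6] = -18*g - 2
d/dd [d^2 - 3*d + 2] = 2*d - 3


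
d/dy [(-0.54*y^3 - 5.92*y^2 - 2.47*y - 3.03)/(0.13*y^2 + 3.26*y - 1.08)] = (-0.0702*y^4 - 3.5208*y^3 - 17.2285*y^2 + 13.575*y + 12.5454)/(0.0169*y^4 + 0.8476*y^3 + 10.3468*y^2 - 7.0416*y + 1.1664)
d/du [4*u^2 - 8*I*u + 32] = 8*u - 8*I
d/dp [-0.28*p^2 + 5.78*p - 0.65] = 5.78 - 0.56*p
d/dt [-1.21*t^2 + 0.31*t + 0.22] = 0.31 - 2.42*t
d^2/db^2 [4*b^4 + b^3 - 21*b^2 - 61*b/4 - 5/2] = 48*b^2 + 6*b - 42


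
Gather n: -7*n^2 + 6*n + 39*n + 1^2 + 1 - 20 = -7*n^2 + 45*n - 18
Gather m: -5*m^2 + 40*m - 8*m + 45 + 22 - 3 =-5*m^2 + 32*m + 64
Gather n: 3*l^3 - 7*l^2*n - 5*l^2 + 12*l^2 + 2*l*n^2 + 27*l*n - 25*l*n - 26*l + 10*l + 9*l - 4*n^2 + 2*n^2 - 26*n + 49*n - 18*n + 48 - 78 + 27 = 3*l^3 + 7*l^2 - 7*l + n^2*(2*l - 2) + n*(-7*l^2 + 2*l + 5) - 3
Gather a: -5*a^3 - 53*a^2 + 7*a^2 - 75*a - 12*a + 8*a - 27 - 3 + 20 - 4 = -5*a^3 - 46*a^2 - 79*a - 14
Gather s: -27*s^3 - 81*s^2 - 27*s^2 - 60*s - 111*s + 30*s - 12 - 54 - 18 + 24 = -27*s^3 - 108*s^2 - 141*s - 60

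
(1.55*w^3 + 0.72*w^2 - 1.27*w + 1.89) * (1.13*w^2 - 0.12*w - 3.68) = 1.7515*w^5 + 0.6276*w^4 - 7.2255*w^3 - 0.3615*w^2 + 4.4468*w - 6.9552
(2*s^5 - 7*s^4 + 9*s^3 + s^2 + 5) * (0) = 0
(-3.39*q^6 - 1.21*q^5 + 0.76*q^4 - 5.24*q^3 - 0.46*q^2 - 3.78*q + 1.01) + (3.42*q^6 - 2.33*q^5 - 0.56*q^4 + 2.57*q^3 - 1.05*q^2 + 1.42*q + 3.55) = 0.0299999999999998*q^6 - 3.54*q^5 + 0.2*q^4 - 2.67*q^3 - 1.51*q^2 - 2.36*q + 4.56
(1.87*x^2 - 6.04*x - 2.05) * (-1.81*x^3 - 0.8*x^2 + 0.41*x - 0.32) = -3.3847*x^5 + 9.4364*x^4 + 9.3092*x^3 - 1.4348*x^2 + 1.0923*x + 0.656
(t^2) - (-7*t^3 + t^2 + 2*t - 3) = 7*t^3 - 2*t + 3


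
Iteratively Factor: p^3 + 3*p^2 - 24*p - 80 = (p + 4)*(p^2 - p - 20) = (p + 4)^2*(p - 5)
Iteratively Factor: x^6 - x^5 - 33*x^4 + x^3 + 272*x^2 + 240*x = (x + 3)*(x^5 - 4*x^4 - 21*x^3 + 64*x^2 + 80*x) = (x - 5)*(x + 3)*(x^4 + x^3 - 16*x^2 - 16*x) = x*(x - 5)*(x + 3)*(x^3 + x^2 - 16*x - 16) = x*(x - 5)*(x + 1)*(x + 3)*(x^2 - 16) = x*(x - 5)*(x - 4)*(x + 1)*(x + 3)*(x + 4)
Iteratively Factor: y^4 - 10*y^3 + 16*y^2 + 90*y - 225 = (y - 3)*(y^3 - 7*y^2 - 5*y + 75) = (y - 3)*(y + 3)*(y^2 - 10*y + 25) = (y - 5)*(y - 3)*(y + 3)*(y - 5)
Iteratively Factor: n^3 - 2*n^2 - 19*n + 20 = (n + 4)*(n^2 - 6*n + 5) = (n - 5)*(n + 4)*(n - 1)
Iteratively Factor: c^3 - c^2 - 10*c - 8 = (c + 1)*(c^2 - 2*c - 8) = (c + 1)*(c + 2)*(c - 4)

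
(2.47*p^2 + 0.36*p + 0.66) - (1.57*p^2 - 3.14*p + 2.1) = 0.9*p^2 + 3.5*p - 1.44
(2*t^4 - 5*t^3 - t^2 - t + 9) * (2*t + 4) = 4*t^5 - 2*t^4 - 22*t^3 - 6*t^2 + 14*t + 36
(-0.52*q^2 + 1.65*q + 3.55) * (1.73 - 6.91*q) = 3.5932*q^3 - 12.3011*q^2 - 21.676*q + 6.1415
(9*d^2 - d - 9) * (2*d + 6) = 18*d^3 + 52*d^2 - 24*d - 54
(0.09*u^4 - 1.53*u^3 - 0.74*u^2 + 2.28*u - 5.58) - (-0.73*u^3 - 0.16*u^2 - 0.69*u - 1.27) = 0.09*u^4 - 0.8*u^3 - 0.58*u^2 + 2.97*u - 4.31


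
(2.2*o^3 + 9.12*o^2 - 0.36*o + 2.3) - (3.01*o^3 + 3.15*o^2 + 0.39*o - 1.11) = -0.81*o^3 + 5.97*o^2 - 0.75*o + 3.41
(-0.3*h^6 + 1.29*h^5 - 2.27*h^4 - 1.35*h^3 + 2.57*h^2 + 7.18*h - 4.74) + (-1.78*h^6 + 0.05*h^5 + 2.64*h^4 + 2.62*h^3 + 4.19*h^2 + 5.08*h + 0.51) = -2.08*h^6 + 1.34*h^5 + 0.37*h^4 + 1.27*h^3 + 6.76*h^2 + 12.26*h - 4.23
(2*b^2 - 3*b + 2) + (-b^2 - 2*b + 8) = b^2 - 5*b + 10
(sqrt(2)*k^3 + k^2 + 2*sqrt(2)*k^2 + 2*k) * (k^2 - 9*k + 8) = sqrt(2)*k^5 - 7*sqrt(2)*k^4 + k^4 - 10*sqrt(2)*k^3 - 7*k^3 - 10*k^2 + 16*sqrt(2)*k^2 + 16*k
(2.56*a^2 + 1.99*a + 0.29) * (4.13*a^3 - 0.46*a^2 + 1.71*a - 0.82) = 10.5728*a^5 + 7.0411*a^4 + 4.6599*a^3 + 1.1703*a^2 - 1.1359*a - 0.2378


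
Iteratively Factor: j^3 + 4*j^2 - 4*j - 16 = (j + 4)*(j^2 - 4) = (j - 2)*(j + 4)*(j + 2)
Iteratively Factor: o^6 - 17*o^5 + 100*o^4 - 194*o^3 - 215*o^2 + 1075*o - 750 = (o - 5)*(o^5 - 12*o^4 + 40*o^3 + 6*o^2 - 185*o + 150) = (o - 5)*(o + 2)*(o^4 - 14*o^3 + 68*o^2 - 130*o + 75) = (o - 5)^2*(o + 2)*(o^3 - 9*o^2 + 23*o - 15) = (o - 5)^2*(o - 3)*(o + 2)*(o^2 - 6*o + 5) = (o - 5)^2*(o - 3)*(o - 1)*(o + 2)*(o - 5)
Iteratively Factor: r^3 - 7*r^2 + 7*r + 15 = (r + 1)*(r^2 - 8*r + 15) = (r - 5)*(r + 1)*(r - 3)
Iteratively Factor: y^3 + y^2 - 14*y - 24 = (y + 2)*(y^2 - y - 12) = (y + 2)*(y + 3)*(y - 4)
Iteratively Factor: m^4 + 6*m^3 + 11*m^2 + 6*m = (m + 2)*(m^3 + 4*m^2 + 3*m) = (m + 1)*(m + 2)*(m^2 + 3*m) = (m + 1)*(m + 2)*(m + 3)*(m)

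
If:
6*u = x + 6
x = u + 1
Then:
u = 7/5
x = 12/5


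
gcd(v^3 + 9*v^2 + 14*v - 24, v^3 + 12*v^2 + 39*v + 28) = v + 4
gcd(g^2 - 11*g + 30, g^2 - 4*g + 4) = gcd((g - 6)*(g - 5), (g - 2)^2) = 1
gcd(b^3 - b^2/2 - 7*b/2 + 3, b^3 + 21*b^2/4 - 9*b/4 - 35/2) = b + 2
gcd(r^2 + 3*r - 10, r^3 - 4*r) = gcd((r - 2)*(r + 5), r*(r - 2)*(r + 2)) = r - 2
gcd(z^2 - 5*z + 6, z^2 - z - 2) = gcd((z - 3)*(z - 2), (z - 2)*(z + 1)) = z - 2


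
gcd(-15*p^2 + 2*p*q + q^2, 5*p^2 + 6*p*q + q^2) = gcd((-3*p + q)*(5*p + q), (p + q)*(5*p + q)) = 5*p + q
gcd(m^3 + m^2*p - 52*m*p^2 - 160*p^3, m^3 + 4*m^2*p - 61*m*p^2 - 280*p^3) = -m^2 + 3*m*p + 40*p^2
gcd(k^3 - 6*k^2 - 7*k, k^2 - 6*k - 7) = k^2 - 6*k - 7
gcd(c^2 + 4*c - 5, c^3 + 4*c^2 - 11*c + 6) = c - 1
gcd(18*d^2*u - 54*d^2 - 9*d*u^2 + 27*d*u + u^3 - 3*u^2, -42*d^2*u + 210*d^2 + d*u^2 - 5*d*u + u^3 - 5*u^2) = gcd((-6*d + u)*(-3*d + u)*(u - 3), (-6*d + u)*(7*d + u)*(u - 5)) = -6*d + u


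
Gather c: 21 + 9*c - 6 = 9*c + 15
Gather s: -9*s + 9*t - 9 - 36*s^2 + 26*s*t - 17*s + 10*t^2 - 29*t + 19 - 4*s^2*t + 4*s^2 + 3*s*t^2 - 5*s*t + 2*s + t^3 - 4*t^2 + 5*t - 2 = s^2*(-4*t - 32) + s*(3*t^2 + 21*t - 24) + t^3 + 6*t^2 - 15*t + 8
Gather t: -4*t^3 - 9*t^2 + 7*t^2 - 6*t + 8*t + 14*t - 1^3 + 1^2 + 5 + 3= -4*t^3 - 2*t^2 + 16*t + 8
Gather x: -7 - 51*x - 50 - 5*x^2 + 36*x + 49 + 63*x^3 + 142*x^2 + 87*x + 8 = 63*x^3 + 137*x^2 + 72*x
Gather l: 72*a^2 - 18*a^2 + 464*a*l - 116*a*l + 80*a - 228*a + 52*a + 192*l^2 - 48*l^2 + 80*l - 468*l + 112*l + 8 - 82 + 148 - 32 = 54*a^2 - 96*a + 144*l^2 + l*(348*a - 276) + 42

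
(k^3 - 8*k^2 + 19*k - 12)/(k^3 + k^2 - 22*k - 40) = (k^3 - 8*k^2 + 19*k - 12)/(k^3 + k^2 - 22*k - 40)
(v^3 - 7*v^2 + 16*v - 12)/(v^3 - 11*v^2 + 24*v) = (v^2 - 4*v + 4)/(v*(v - 8))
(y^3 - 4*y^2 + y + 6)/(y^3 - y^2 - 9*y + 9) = (y^2 - y - 2)/(y^2 + 2*y - 3)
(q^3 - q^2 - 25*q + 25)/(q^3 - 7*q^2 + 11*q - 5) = (q + 5)/(q - 1)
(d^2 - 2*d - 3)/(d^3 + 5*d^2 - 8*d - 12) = (d - 3)/(d^2 + 4*d - 12)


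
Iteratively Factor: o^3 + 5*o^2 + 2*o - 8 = (o + 2)*(o^2 + 3*o - 4) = (o - 1)*(o + 2)*(o + 4)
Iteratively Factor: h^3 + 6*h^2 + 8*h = (h + 4)*(h^2 + 2*h) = (h + 2)*(h + 4)*(h)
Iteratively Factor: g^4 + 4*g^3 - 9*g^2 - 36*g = (g)*(g^3 + 4*g^2 - 9*g - 36) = g*(g + 3)*(g^2 + g - 12) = g*(g - 3)*(g + 3)*(g + 4)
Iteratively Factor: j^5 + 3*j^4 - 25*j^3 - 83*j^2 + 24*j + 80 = (j + 4)*(j^4 - j^3 - 21*j^2 + j + 20) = (j - 5)*(j + 4)*(j^3 + 4*j^2 - j - 4) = (j - 5)*(j + 1)*(j + 4)*(j^2 + 3*j - 4) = (j - 5)*(j + 1)*(j + 4)^2*(j - 1)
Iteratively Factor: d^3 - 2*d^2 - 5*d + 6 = (d - 1)*(d^2 - d - 6) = (d - 3)*(d - 1)*(d + 2)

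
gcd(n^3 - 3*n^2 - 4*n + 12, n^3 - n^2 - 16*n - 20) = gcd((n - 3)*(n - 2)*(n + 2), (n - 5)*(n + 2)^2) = n + 2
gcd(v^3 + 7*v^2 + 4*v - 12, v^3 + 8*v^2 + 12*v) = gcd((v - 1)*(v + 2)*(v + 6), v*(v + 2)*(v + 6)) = v^2 + 8*v + 12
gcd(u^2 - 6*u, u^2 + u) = u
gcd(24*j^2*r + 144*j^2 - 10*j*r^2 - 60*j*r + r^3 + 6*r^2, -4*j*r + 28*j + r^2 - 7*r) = -4*j + r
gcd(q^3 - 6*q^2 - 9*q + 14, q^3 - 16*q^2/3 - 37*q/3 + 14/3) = q^2 - 5*q - 14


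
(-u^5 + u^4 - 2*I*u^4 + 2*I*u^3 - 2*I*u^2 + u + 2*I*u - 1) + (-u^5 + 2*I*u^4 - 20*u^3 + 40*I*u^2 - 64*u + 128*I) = -2*u^5 + u^4 - 20*u^3 + 2*I*u^3 + 38*I*u^2 - 63*u + 2*I*u - 1 + 128*I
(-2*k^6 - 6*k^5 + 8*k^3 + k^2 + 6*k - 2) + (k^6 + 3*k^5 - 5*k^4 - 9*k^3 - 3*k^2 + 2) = -k^6 - 3*k^5 - 5*k^4 - k^3 - 2*k^2 + 6*k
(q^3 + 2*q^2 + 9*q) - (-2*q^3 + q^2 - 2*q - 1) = 3*q^3 + q^2 + 11*q + 1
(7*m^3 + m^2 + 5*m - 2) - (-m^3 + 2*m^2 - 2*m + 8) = 8*m^3 - m^2 + 7*m - 10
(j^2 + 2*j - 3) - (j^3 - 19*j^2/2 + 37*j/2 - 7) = -j^3 + 21*j^2/2 - 33*j/2 + 4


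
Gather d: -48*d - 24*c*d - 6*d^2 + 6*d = -6*d^2 + d*(-24*c - 42)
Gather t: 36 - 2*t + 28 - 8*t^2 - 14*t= -8*t^2 - 16*t + 64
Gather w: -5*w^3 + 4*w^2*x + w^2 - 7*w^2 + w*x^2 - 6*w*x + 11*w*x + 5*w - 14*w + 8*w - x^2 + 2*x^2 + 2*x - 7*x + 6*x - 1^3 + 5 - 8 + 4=-5*w^3 + w^2*(4*x - 6) + w*(x^2 + 5*x - 1) + x^2 + x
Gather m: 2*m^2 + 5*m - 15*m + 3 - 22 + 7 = 2*m^2 - 10*m - 12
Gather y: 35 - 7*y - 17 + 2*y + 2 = 20 - 5*y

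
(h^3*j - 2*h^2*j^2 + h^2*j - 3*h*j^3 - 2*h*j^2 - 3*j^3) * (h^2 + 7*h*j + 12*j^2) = h^5*j + 5*h^4*j^2 + h^4*j - 5*h^3*j^3 + 5*h^3*j^2 - 45*h^2*j^4 - 5*h^2*j^3 - 36*h*j^5 - 45*h*j^4 - 36*j^5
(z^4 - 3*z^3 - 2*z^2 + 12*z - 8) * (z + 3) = z^5 - 11*z^3 + 6*z^2 + 28*z - 24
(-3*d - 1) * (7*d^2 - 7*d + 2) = -21*d^3 + 14*d^2 + d - 2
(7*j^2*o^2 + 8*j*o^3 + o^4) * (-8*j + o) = -56*j^3*o^2 - 57*j^2*o^3 + o^5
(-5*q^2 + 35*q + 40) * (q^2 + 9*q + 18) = -5*q^4 - 10*q^3 + 265*q^2 + 990*q + 720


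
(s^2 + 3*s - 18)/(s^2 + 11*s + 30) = (s - 3)/(s + 5)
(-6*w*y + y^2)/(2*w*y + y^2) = (-6*w + y)/(2*w + y)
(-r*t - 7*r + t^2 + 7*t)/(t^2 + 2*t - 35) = (-r + t)/(t - 5)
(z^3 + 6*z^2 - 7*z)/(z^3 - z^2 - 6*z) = (-z^2 - 6*z + 7)/(-z^2 + z + 6)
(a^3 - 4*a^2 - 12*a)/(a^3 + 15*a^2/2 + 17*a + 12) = 2*a*(a - 6)/(2*a^2 + 11*a + 12)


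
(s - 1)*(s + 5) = s^2 + 4*s - 5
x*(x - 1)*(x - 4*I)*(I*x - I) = I*x^4 + 4*x^3 - 2*I*x^3 - 8*x^2 + I*x^2 + 4*x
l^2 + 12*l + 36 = (l + 6)^2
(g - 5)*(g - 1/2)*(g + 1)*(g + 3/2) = g^4 - 3*g^3 - 39*g^2/4 - 2*g + 15/4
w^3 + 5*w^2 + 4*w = w*(w + 1)*(w + 4)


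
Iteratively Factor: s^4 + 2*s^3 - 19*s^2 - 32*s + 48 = (s - 1)*(s^3 + 3*s^2 - 16*s - 48) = (s - 1)*(s + 3)*(s^2 - 16) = (s - 1)*(s + 3)*(s + 4)*(s - 4)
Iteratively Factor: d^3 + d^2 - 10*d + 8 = (d - 1)*(d^2 + 2*d - 8) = (d - 1)*(d + 4)*(d - 2)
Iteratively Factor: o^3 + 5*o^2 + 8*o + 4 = (o + 1)*(o^2 + 4*o + 4) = (o + 1)*(o + 2)*(o + 2)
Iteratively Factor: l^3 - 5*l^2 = (l - 5)*(l^2) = l*(l - 5)*(l)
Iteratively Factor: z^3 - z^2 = (z)*(z^2 - z) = z^2*(z - 1)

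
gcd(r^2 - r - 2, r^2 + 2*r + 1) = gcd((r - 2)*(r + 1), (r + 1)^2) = r + 1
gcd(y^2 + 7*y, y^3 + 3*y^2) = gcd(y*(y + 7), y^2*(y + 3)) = y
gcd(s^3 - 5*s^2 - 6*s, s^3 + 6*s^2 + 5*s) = s^2 + s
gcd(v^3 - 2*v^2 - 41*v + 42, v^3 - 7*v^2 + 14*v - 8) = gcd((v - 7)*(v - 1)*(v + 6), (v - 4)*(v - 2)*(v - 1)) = v - 1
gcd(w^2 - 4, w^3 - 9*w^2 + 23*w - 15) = 1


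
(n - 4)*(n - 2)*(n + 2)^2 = n^4 - 2*n^3 - 12*n^2 + 8*n + 32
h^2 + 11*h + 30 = (h + 5)*(h + 6)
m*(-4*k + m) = -4*k*m + m^2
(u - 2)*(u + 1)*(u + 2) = u^3 + u^2 - 4*u - 4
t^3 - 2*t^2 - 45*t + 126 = (t - 6)*(t - 3)*(t + 7)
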